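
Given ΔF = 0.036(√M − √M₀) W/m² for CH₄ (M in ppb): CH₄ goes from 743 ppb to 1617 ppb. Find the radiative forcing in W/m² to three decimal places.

ΔF = 0.466 W/m²

CH₄: 0.036 × (√1617 − √743) = 0.036 × (40.2119 − 27.2580) = 0.036 × 12.9539 = 0.4663 W/m².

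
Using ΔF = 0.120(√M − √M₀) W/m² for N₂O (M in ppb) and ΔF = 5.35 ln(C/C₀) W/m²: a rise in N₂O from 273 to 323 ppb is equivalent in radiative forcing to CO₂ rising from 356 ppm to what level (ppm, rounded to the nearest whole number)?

C ≈ 368 ppm

N₂O forcing: 0.120 × (√323 − √273) = 0.120 × (17.9722 − 16.5227) = 0.120 × 1.4495 = 0.17394 W/m².
Set 5.35 ln(C/356) = 0.17394: ln(C/356) = 0.17394/5.35 = 0.03251, so C = 356 × e^0.03251 = 356 × 1.03304 = 367.76 ppm.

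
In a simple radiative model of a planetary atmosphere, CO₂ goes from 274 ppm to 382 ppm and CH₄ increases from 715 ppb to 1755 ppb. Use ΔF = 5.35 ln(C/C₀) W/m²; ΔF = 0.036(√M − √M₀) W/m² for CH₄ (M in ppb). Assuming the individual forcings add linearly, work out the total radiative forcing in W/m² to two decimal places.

ΔF = 2.32 W/m²

CO₂: 5.35 × ln(382/274) = 5.35 × ln(1.39416) = 5.35 × 0.33229 = 1.7778 W/m².
CH₄: 0.036 × (√1755 − √715) = 0.036 × (41.8927 − 26.7395) = 0.036 × 15.1532 = 0.5455 W/m².
Total ΔF = 1.7778 + 0.5455 = 2.3233 W/m².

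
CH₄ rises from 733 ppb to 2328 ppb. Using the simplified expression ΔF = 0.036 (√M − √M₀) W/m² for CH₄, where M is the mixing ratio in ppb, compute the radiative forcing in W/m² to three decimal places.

CH₄: 0.036 × (√2328 − √733) = 0.036 × (48.2494 − 27.0740) = 0.036 × 21.1754 = 0.7623 W/m².

ΔF = 0.762 W/m²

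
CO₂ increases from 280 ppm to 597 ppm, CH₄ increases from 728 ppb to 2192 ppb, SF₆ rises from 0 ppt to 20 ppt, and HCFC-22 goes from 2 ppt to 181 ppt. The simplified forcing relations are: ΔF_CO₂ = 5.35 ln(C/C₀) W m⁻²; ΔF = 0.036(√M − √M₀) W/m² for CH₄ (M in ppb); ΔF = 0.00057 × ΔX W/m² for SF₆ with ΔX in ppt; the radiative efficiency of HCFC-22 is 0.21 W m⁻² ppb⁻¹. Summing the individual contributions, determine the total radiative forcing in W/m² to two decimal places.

CO₂: 5.35 × ln(597/280) = 5.35 × ln(2.13214) = 5.35 × 0.75713 = 4.0506 W/m².
CH₄: 0.036 × (√2192 − √728) = 0.036 × (46.8188 − 26.9815) = 0.036 × 19.8373 = 0.7141 W/m².
SF₆: ΔF = 0.00057 × (20 − 0) = 0.00057 × 20 = 0.0114 W/m².
HCFC-22: Δ = 181 − 2 = 179 ppt = 0.179 ppb; ΔF = 0.21 × 0.179 = 0.0376 W/m².
Total ΔF = 4.0506 + 0.7141 + 0.0114 + 0.0376 = 4.8137 W/m².

ΔF = 4.81 W/m²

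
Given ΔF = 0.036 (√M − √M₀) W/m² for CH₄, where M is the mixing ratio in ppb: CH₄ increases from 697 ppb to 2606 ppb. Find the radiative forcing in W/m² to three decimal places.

ΔF = 0.887 W/m²

CH₄: 0.036 × (√2606 − √697) = 0.036 × (51.0490 − 26.4008) = 0.036 × 24.6482 = 0.8873 W/m².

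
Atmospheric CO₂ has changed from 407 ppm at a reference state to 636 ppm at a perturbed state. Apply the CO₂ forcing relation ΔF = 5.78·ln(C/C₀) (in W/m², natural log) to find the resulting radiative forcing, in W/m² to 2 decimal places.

CO₂ absorption bands are partially saturated, so forcing scales with the logarithm of the concentration ratio.
CO₂: 5.78 × ln(636/407) = 5.78 × ln(1.56265) = 5.78 × 0.44638 = 2.5801 W/m².

ΔF = 2.58 W/m²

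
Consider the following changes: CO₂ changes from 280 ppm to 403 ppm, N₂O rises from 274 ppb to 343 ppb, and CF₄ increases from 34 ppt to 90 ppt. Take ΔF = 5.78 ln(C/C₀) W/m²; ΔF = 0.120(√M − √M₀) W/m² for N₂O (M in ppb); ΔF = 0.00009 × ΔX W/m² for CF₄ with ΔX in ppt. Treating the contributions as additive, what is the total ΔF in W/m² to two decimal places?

CO₂: 5.78 × ln(403/280) = 5.78 × ln(1.43929) = 5.78 × 0.36415 = 2.1048 W/m².
N₂O: 0.120 × (√343 − √274) = 0.120 × (18.5203 − 16.5529) = 0.120 × 1.9674 = 0.2361 W/m².
CF₄: ΔF = 0.00009 × (90 − 34) = 0.00009 × 56 = 0.0050 W/m².
Total ΔF = 2.1048 + 0.2361 + 0.0050 = 2.3459 W/m².

ΔF = 2.35 W/m²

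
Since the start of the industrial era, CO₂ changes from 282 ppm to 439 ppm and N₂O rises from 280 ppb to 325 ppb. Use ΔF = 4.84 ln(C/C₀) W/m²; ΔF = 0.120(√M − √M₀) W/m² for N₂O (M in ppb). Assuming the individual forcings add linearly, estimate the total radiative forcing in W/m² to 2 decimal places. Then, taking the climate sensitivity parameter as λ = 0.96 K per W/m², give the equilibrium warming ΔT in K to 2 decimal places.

ΔF = 2.30 W/m²; ΔT = 2.21 K

CO₂: 4.84 × ln(439/282) = 4.84 × ln(1.55674) = 4.84 × 0.44259 = 2.1421 W/m².
N₂O: 0.120 × (√325 − √280) = 0.120 × (18.0278 − 16.7332) = 0.120 × 1.2946 = 0.1554 W/m².
Total ΔF = 2.1421 + 0.1554 = 2.2975 W/m².
ΔT = λ ΔF = 0.96 × 2.30 = 2.2080 K.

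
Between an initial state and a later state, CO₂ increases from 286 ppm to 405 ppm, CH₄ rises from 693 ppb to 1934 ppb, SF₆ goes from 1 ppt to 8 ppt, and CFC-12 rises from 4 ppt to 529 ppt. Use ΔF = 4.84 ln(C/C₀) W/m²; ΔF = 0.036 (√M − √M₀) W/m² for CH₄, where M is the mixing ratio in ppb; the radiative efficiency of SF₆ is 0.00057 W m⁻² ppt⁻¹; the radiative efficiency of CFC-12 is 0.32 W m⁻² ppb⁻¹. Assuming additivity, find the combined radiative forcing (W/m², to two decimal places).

ΔF = 2.49 W/m²

CO₂: 4.84 × ln(405/286) = 4.84 × ln(1.41608) = 4.84 × 0.34789 = 1.6838 W/m².
CH₄: 0.036 × (√1934 − √693) = 0.036 × (43.9773 − 26.3249) = 0.036 × 17.6524 = 0.6355 W/m².
SF₆: ΔF = 0.00057 × (8 − 1) = 0.00057 × 7 = 0.0040 W/m².
CFC-12: Δ = 529 − 4 = 525 ppt = 0.525 ppb; ΔF = 0.32 × 0.525 = 0.1680 W/m².
Total ΔF = 1.6838 + 0.6355 + 0.0040 + 0.1680 = 2.4913 W/m².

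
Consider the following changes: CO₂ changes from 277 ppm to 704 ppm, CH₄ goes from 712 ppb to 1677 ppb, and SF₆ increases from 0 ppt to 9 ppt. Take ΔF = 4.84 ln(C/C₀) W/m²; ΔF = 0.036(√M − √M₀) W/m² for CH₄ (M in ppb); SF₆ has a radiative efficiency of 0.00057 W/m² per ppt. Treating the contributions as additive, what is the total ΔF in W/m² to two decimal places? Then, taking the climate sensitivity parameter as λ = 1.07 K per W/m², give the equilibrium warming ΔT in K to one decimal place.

ΔF = 5.03 W/m²; ΔT = 5.4 K

CO₂: 4.84 × ln(704/277) = 4.84 × ln(2.54152) = 4.84 × 0.93276 = 4.5146 W/m².
CH₄: 0.036 × (√1677 − √712) = 0.036 × (40.9512 − 26.6833) = 0.036 × 14.2679 = 0.5136 W/m².
SF₆: ΔF = 0.00057 × (9 − 0) = 0.00057 × 9 = 0.0051 W/m².
Total ΔF = 4.5146 + 0.5136 + 0.0051 = 5.0333 W/m².
ΔT = λ ΔF = 1.07 × 5.03 = 5.3821 K.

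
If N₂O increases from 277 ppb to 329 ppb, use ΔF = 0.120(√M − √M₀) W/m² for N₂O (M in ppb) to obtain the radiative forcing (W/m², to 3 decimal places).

N₂O: 0.120 × (√329 − √277) = 0.120 × (18.1384 − 16.6433) = 0.120 × 1.4951 = 0.1794 W/m².

ΔF = 0.179 W/m²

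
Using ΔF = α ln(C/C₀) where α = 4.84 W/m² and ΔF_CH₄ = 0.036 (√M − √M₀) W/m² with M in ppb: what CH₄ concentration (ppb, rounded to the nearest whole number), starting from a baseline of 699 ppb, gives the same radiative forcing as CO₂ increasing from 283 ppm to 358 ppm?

CO₂ forcing: 4.84 × ln(358/283) = 4.84 × 0.235086 = 1.13782 W/m².
Set 0.036(√M − √699) = 1.13782: √M = 1.13782/0.036 + √699 = 31.6061 + 26.4386 = 58.0447.
M = (58.0447)² = 3369.19 ppb.

M ≈ 3369 ppb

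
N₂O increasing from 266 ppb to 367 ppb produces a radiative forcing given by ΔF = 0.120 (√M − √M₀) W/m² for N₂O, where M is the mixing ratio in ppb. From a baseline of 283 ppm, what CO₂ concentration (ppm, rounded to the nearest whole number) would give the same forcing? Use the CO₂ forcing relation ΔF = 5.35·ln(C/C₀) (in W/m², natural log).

C ≈ 302 ppm

N₂O forcing: 0.120 × (√367 − √266) = 0.120 × (19.1572 − 16.3095) = 0.120 × 2.8477 = 0.34172 W/m².
Set 5.35 ln(C/283) = 0.34172: ln(C/283) = 0.34172/5.35 = 0.06387, so C = 283 × e^0.06387 = 283 × 1.06595 = 301.66 ppm.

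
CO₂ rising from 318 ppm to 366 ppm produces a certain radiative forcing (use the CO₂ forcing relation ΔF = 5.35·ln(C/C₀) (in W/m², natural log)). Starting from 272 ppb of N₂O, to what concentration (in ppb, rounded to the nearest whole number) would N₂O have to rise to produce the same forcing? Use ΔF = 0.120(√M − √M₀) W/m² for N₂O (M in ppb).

CO₂ forcing: 5.35 × ln(366/318) = 5.35 × 0.140582 = 0.75211 W/m².
Set 0.120(√M − √272) = 0.75211: √M = 0.75211/0.120 + √272 = 6.2676 + 16.4924 = 22.7600.
M = (22.7600)² = 518.02 ppb.

M ≈ 518 ppb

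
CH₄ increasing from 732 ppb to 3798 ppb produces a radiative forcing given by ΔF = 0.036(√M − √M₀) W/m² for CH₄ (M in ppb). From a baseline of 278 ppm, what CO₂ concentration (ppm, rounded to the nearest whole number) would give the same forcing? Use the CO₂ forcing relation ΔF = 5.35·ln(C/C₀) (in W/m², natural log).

CH₄ forcing: 0.036 × (√3798 − √732) = 0.036 × (61.6279 − 27.0555) = 0.036 × 34.5724 = 1.24461 W/m².
Set 5.35 ln(C/278) = 1.24461: ln(C/278) = 1.24461/5.35 = 0.23264, so C = 278 × e^0.23264 = 278 × 1.26193 = 350.82 ppm.

C ≈ 351 ppm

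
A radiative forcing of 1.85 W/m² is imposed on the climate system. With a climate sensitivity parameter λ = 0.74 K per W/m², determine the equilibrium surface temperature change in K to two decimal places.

ΔT = 1.37 K

ΔT = λ ΔF = 0.74 × 1.85 = 1.3690 K.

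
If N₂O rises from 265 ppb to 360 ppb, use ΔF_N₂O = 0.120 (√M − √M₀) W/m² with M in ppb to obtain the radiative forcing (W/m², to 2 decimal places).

N₂O: 0.120 × (√360 − √265) = 0.120 × (18.9737 − 16.2788) = 0.120 × 2.6949 = 0.3234 W/m².

ΔF = 0.32 W/m²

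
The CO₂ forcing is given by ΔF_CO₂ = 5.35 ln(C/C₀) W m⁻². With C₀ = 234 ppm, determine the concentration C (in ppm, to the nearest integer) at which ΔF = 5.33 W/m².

C ≈ 634 ppm

Set 5.35 ln(C/234) = 5.33, so ln(C/234) = 5.33/5.35 = 0.99626.
Then C/234 = e^0.99626 = 2.70813, giving C = 234 × 2.70813 = 633.70 ppm.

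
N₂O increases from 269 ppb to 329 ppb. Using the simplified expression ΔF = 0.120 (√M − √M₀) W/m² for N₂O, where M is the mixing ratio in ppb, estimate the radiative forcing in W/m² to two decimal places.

ΔF = 0.21 W/m²

N₂O: 0.120 × (√329 − √269) = 0.120 × (18.1384 − 16.4012) = 0.120 × 1.7372 = 0.2085 W/m².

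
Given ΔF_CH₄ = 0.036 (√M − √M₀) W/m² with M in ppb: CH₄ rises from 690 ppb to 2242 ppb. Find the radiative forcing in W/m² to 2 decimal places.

CH₄: 0.036 × (√2242 − √690) = 0.036 × (47.3498 − 26.2679) = 0.036 × 21.0819 = 0.7589 W/m².

ΔF = 0.76 W/m²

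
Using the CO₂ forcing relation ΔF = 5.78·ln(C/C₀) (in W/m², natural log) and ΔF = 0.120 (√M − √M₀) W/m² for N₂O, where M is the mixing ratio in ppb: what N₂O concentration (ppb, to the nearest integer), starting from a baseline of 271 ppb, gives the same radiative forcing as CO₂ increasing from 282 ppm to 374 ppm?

M ≈ 904 ppb

CO₂ forcing: 5.78 × ln(374/282) = 5.78 × 0.282349 = 1.63198 W/m².
Set 0.120(√M − √271) = 1.63198: √M = 1.63198/0.120 + √271 = 13.5998 + 16.4621 = 30.0619.
M = (30.0619)² = 903.72 ppb.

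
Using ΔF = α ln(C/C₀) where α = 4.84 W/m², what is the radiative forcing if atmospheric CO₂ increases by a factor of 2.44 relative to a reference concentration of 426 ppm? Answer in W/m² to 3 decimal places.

ΔF = 4.317 W/m²

ΔF = 4.84 × ln(2.44) = 4.84 × 0.89200 = 4.3173 W/m².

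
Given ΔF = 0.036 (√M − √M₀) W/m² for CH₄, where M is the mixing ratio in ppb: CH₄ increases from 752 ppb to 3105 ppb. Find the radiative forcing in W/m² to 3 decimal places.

CH₄: 0.036 × (√3105 − √752) = 0.036 × (55.7225 − 27.4226) = 0.036 × 28.2999 = 1.0188 W/m².

ΔF = 1.019 W/m²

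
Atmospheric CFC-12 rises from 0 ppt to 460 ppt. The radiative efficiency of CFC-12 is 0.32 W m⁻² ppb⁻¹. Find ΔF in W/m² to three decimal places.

ΔF = 0.147 W/m²

CFC-12: Δ = 460 − 0 = 460 ppt = 0.460 ppb; ΔF = 0.32 × 0.460 = 0.1472 W/m².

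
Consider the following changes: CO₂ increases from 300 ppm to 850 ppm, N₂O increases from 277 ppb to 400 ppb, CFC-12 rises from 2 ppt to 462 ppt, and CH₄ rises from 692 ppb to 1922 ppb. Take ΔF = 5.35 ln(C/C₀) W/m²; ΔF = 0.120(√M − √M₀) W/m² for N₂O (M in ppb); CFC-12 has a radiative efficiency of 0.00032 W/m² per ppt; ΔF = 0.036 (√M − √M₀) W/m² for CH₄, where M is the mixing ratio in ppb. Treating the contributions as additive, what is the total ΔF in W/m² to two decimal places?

ΔF = 6.75 W/m²

CO₂: 5.35 × ln(850/300) = 5.35 × ln(2.83333) = 5.35 × 1.04145 = 5.5718 W/m².
N₂O: 0.120 × (√400 − √277) = 0.120 × (20.0000 − 16.6433) = 0.120 × 3.3567 = 0.4028 W/m².
CFC-12: ΔF = 0.00032 × (462 − 2) = 0.00032 × 460 = 0.1472 W/m².
CH₄: 0.036 × (√1922 − √692) = 0.036 × (43.8406 − 26.3059) = 0.036 × 17.5347 = 0.6312 W/m².
Total ΔF = 5.5718 + 0.4028 + 0.1472 + 0.6312 = 6.7530 W/m².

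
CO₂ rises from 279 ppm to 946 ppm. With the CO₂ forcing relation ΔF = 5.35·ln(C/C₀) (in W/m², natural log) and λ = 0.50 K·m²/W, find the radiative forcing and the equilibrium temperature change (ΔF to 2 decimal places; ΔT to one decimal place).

CO₂: 5.35 × ln(946/279) = 5.35 × ln(3.39068) = 5.35 × 1.22103 = 6.5325 W/m².
ΔT = λ ΔF = 0.50 × 6.53 = 3.2650 K.

ΔF = 6.53 W/m²; ΔT = 3.3 K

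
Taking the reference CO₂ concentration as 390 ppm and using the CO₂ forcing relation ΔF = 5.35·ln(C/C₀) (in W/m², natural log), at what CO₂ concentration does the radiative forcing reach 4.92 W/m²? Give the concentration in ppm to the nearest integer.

Set 5.35 ln(C/390) = 4.92, so ln(C/390) = 4.92/5.35 = 0.91963.
Then C/390 = e^0.91963 = 2.50836, giving C = 390 × 2.50836 = 978.26 ppm.

C ≈ 978 ppm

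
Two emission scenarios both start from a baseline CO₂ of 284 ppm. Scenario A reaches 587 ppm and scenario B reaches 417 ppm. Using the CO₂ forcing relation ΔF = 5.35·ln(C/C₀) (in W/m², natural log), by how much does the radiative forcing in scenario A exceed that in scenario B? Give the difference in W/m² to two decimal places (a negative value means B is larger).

ΔF_A = 5.35 ln(587/284) = 5.35 × 0.72605 = 3.8844 W/m².
ΔF_B = 5.35 ln(417/284) = 5.35 × 0.38411 = 2.0550 W/m².
Difference: 3.8844 − 2.0550 = 1.8294 W/m².

ΔF_A − ΔF_B = 1.83 W/m²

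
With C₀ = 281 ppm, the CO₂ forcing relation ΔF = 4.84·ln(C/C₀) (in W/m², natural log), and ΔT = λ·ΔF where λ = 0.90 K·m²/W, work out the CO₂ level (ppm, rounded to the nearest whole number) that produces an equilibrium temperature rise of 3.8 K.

Required forcing: ΔF = ΔT/λ = 3.8/0.90 = 4.2222 W/m².
Then ln(C/281) = ΔF/4.84 = 4.2222/4.84 = 0.87236.
So C = 281 × e^0.87236 = 281 × 2.39255 = 672.31 ppm.

C ≈ 672 ppm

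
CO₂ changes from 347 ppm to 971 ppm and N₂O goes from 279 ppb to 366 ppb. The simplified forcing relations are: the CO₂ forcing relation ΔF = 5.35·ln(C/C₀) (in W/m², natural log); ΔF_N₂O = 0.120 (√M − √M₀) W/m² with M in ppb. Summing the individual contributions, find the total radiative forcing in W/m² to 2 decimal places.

CO₂: 5.35 × ln(971/347) = 5.35 × ln(2.79827) = 5.35 × 1.02900 = 5.5052 W/m².
N₂O: 0.120 × (√366 − √279) = 0.120 × (19.1311 − 16.7033) = 0.120 × 2.4278 = 0.2913 W/m².
Total ΔF = 5.5052 + 0.2913 = 5.7965 W/m².

ΔF = 5.80 W/m²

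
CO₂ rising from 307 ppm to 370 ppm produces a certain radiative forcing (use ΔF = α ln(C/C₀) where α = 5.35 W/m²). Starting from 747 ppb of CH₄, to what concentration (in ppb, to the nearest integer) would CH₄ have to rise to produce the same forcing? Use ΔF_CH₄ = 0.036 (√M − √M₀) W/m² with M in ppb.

CO₂ forcing: 5.35 × ln(370/307) = 5.35 × 0.186655 = 0.99860 W/m².
Set 0.036(√M − √747) = 0.99860: √M = 0.99860/0.036 + √747 = 27.7389 + 27.3313 = 55.0702.
M = (55.0702)² = 3032.73 ppb.

M ≈ 3033 ppb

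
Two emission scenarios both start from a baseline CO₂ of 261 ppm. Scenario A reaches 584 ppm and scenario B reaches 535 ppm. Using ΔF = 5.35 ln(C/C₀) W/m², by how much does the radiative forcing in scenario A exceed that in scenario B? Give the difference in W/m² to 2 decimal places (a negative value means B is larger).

ΔF_A − ΔF_B = 0.47 W/m²

ΔF_A = 5.35 ln(584/261) = 5.35 × 0.80538 = 4.3088 W/m².
ΔF_B = 5.35 ln(535/261) = 5.35 × 0.71775 = 3.8400 W/m².
Difference: 4.3088 − 3.8400 = 0.4688 W/m².
(Equivalently, ΔF_A − ΔF_B = 5.35 ln(584/535) = 5.35 × 0.08763 = 0.4688 W/m².)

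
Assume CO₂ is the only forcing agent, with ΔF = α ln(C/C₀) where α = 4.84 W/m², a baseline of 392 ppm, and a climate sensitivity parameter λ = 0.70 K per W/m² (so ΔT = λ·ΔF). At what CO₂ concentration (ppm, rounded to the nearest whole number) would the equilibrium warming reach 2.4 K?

Required forcing: ΔF = ΔT/λ = 2.4/0.70 = 3.4286 W/m².
Then ln(C/392) = ΔF/4.84 = 3.4286/4.84 = 0.70839.
So C = 392 × e^0.70839 = 392 × 2.03072 = 796.04 ppm.

C ≈ 796 ppm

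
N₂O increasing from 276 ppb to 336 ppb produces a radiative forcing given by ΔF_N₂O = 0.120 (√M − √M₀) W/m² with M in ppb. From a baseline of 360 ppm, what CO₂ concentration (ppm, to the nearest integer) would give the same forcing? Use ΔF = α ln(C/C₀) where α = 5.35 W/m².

C ≈ 374 ppm

N₂O forcing: 0.120 × (√336 − √276) = 0.120 × (18.3303 − 16.6132) = 0.120 × 1.7171 = 0.20605 W/m².
Set 5.35 ln(C/360) = 0.20605: ln(C/360) = 0.20605/5.35 = 0.03851, so C = 360 × e^0.03851 = 360 × 1.03926 = 374.13 ppm.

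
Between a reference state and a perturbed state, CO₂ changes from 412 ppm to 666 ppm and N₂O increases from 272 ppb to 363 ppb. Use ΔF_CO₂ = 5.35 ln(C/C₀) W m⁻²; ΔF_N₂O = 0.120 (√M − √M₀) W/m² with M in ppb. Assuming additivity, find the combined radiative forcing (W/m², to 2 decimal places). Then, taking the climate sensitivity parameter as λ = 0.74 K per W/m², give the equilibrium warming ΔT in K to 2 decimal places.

CO₂: 5.35 × ln(666/412) = 5.35 × ln(1.61650) = 5.35 × 0.48026 = 2.5694 W/m².
N₂O: 0.120 × (√363 − √272) = 0.120 × (19.0526 − 16.4924) = 0.120 × 2.5602 = 0.3072 W/m².
Total ΔF = 2.5694 + 0.3072 = 2.8766 W/m².
ΔT = λ ΔF = 0.74 × 2.88 = 2.1312 K.

ΔF = 2.88 W/m²; ΔT = 2.13 K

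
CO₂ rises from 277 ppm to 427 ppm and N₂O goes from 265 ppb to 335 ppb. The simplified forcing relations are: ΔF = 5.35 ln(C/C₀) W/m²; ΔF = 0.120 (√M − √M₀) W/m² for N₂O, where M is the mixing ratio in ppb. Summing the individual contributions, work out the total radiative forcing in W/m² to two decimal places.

ΔF = 2.56 W/m²

CO₂: 5.35 × ln(427/277) = 5.35 × ln(1.54152) = 5.35 × 0.43277 = 2.3153 W/m².
N₂O: 0.120 × (√335 − √265) = 0.120 × (18.3030 − 16.2788) = 0.120 × 2.0242 = 0.2429 W/m².
Total ΔF = 2.3153 + 0.2429 = 2.5582 W/m².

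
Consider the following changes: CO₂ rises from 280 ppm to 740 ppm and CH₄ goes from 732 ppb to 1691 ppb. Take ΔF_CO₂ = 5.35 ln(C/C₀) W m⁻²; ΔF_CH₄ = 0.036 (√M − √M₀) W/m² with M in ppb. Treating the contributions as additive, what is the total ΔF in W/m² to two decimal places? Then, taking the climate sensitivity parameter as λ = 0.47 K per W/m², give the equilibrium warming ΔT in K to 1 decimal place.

ΔF = 5.71 W/m²; ΔT = 2.7 K

CO₂: 5.35 × ln(740/280) = 5.35 × ln(2.64286) = 5.35 × 0.97186 = 5.1995 W/m².
CH₄: 0.036 × (√1691 − √732) = 0.036 × (41.1218 − 27.0555) = 0.036 × 14.0663 = 0.5064 W/m².
Total ΔF = 5.1995 + 0.5064 = 5.7059 W/m².
ΔT = λ ΔF = 0.47 × 5.71 = 2.6837 K.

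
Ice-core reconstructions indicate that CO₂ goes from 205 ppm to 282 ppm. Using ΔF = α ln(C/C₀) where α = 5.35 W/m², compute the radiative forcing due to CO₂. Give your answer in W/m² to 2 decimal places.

ΔF = 1.71 W/m²

CO₂: 5.35 × ln(282/205) = 5.35 × ln(1.37561) = 5.35 × 0.31890 = 1.7061 W/m².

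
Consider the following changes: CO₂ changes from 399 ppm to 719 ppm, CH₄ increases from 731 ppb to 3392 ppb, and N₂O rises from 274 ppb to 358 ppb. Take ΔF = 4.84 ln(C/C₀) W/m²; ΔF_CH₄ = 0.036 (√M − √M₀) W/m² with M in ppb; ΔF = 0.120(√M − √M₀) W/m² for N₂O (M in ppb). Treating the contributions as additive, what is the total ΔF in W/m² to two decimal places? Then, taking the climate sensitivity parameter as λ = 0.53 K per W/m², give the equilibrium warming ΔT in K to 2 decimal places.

CO₂: 4.84 × ln(719/399) = 4.84 × ln(1.80201) = 4.84 × 0.58890 = 2.8503 W/m².
CH₄: 0.036 × (√3392 − √731) = 0.036 × (58.2409 − 27.0370) = 0.036 × 31.2039 = 1.1233 W/m².
N₂O: 0.120 × (√358 − √274) = 0.120 × (18.9209 − 16.5529) = 0.120 × 2.3680 = 0.2842 W/m².
Total ΔF = 2.8503 + 1.1233 + 0.2842 = 4.2578 W/m².
ΔT = λ ΔF = 0.53 × 4.26 = 2.2578 K.

ΔF = 4.26 W/m²; ΔT = 2.26 K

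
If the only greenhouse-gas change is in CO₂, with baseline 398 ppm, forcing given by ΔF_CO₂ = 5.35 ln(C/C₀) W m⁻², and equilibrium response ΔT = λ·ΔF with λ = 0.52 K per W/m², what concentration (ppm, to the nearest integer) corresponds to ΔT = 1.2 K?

C ≈ 613 ppm

Required forcing: ΔF = ΔT/λ = 1.2/0.52 = 2.3077 W/m².
Then ln(C/398) = ΔF/5.35 = 2.3077/5.35 = 0.43135.
So C = 398 × e^0.43135 = 398 × 1.53933 = 612.65 ppm.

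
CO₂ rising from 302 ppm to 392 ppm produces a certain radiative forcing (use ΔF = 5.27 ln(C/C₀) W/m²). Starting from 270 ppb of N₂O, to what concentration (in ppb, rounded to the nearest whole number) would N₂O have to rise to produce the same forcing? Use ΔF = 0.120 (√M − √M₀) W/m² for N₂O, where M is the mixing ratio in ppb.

CO₂ forcing: 5.27 × ln(392/302) = 5.27 × 0.260835 = 1.37460 W/m².
Set 0.120(√M − √270) = 1.37460: √M = 1.37460/0.120 + √270 = 11.4550 + 16.4317 = 27.8867.
M = (27.8867)² = 777.67 ppb.

M ≈ 778 ppb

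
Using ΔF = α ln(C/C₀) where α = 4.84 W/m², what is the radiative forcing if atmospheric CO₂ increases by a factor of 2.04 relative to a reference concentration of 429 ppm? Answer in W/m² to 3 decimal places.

ΔF = 4.84 × ln(2.04) = 4.84 × 0.71295 = 3.4507 W/m².

ΔF = 3.451 W/m²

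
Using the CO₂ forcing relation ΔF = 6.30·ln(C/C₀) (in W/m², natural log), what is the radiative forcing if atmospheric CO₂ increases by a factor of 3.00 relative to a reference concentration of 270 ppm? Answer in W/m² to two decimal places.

ΔF = 6.92 W/m²

ΔF = 6.30 × ln(3.00) = 6.30 × 1.09861 = 6.9212 W/m².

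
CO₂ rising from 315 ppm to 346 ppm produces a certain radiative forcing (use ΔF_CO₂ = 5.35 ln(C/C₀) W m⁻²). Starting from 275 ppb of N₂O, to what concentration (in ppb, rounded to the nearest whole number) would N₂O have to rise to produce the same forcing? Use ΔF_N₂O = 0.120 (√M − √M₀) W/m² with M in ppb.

M ≈ 431 ppb

CO₂ forcing: 5.35 × ln(346/315) = 5.35 × 0.093866 = 0.50218 W/m².
Set 0.120(√M − √275) = 0.50218: √M = 0.50218/0.120 + √275 = 4.1848 + 16.5831 = 20.7679.
M = (20.7679)² = 431.31 ppb.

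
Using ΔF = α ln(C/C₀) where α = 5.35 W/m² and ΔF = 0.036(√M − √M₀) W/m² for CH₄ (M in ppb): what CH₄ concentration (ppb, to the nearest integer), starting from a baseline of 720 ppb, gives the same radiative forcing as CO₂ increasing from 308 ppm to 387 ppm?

CO₂ forcing: 5.35 × ln(387/308) = 5.35 × 0.228325 = 1.22154 W/m².
Set 0.036(√M − √720) = 1.22154: √M = 1.22154/0.036 + √720 = 33.9317 + 26.8328 = 60.7645.
M = (60.7645)² = 3692.32 ppb.

M ≈ 3692 ppb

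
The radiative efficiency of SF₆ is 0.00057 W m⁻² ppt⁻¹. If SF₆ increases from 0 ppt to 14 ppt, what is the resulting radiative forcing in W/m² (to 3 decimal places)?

ΔF = 0.008 W/m²

SF₆: ΔF = 0.00057 × (14 − 0) = 0.00057 × 14 = 0.0080 W/m².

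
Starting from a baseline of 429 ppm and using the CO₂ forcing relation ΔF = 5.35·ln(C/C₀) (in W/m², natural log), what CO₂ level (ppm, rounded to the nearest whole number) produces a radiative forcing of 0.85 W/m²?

Set 5.35 ln(C/429) = 0.85, so ln(C/429) = 0.85/5.35 = 0.15888.
Then C/429 = e^0.15888 = 1.17220, giving C = 429 × 1.17220 = 502.87 ppm.

C ≈ 503 ppm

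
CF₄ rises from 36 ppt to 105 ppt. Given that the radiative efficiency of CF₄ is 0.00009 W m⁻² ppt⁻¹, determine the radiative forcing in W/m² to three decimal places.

ΔF = 0.006 W/m²

CF₄: ΔF = 0.00009 × (105 − 36) = 0.00009 × 69 = 0.0062 W/m².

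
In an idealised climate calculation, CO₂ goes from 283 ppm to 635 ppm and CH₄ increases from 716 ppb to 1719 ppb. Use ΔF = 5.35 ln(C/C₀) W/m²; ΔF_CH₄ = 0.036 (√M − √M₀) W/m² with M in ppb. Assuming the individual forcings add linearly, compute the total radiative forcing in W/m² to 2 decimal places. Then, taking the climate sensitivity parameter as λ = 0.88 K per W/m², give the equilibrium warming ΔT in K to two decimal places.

ΔF = 4.85 W/m²; ΔT = 4.27 K

CO₂: 5.35 × ln(635/283) = 5.35 × ln(2.24382) = 5.35 × 0.80818 = 4.3238 W/m².
CH₄: 0.036 × (√1719 − √716) = 0.036 × (41.4608 − 26.7582) = 0.036 × 14.7026 = 0.5293 W/m².
Total ΔF = 4.3238 + 0.5293 = 4.8531 W/m².
ΔT = λ ΔF = 0.88 × 4.85 = 4.2680 K.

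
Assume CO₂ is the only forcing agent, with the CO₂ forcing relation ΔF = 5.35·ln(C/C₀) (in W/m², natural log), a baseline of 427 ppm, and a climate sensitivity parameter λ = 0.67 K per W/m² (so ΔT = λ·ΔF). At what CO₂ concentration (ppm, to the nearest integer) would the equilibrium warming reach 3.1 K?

Required forcing: ΔF = ΔT/λ = 3.1/0.67 = 4.6269 W/m².
Then ln(C/427) = ΔF/5.35 = 4.6269/5.35 = 0.86484.
So C = 427 × e^0.86484 = 427 × 2.37463 = 1013.97 ppm.

C ≈ 1014 ppm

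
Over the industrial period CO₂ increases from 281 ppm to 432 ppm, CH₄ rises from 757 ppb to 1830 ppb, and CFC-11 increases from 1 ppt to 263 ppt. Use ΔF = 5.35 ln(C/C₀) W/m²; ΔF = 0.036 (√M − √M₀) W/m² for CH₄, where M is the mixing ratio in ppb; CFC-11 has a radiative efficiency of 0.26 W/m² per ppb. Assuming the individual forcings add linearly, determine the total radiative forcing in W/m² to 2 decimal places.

ΔF = 2.92 W/m²

CO₂: 5.35 × ln(432/281) = 5.35 × ln(1.53737) = 5.35 × 0.43007 = 2.3009 W/m².
CH₄: 0.036 × (√1830 − √757) = 0.036 × (42.7785 − 27.5136) = 0.036 × 15.2649 = 0.5495 W/m².
CFC-11: Δ = 263 − 1 = 262 ppt = 0.262 ppb; ΔF = 0.26 × 0.262 = 0.0681 W/m².
Total ΔF = 2.3009 + 0.5495 + 0.0681 = 2.9185 W/m².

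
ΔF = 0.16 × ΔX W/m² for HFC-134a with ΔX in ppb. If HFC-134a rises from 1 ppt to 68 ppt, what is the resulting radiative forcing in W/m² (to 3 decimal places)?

HFC-134a: Δ = 68 − 1 = 67 ppt = 0.067 ppb; ΔF = 0.16 × 0.067 = 0.0107 W/m².

ΔF = 0.011 W/m²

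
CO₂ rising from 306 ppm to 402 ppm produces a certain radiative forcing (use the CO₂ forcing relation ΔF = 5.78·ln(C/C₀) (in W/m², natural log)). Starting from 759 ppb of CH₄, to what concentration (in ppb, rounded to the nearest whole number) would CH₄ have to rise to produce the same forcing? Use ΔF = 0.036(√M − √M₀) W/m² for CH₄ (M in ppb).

M ≈ 5092 ppb

CO₂ forcing: 5.78 × ln(402/306) = 5.78 × 0.272867 = 1.57717 W/m².
Set 0.036(√M − √759) = 1.57717: √M = 1.57717/0.036 + √759 = 43.8103 + 27.5500 = 71.3603.
M = (71.3603)² = 5092.29 ppb.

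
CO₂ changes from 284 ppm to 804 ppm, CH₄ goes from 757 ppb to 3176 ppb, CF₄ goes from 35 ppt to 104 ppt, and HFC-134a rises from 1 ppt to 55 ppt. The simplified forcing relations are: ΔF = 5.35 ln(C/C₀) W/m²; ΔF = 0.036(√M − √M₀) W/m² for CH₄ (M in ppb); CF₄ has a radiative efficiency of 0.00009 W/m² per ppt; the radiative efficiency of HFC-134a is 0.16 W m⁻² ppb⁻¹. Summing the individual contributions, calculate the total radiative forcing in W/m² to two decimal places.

CO₂: 5.35 × ln(804/284) = 5.35 × ln(2.83099) = 5.35 × 1.04063 = 5.5674 W/m².
CH₄: 0.036 × (√3176 − √757) = 0.036 × (56.3560 − 27.5136) = 0.036 × 28.8424 = 1.0383 W/m².
CF₄: ΔF = 0.00009 × (104 − 35) = 0.00009 × 69 = 0.0062 W/m².
HFC-134a: Δ = 55 − 1 = 54 ppt = 0.054 ppb; ΔF = 0.16 × 0.054 = 0.0086 W/m².
Total ΔF = 5.5674 + 1.0383 + 0.0062 + 0.0086 = 6.6205 W/m².

ΔF = 6.62 W/m²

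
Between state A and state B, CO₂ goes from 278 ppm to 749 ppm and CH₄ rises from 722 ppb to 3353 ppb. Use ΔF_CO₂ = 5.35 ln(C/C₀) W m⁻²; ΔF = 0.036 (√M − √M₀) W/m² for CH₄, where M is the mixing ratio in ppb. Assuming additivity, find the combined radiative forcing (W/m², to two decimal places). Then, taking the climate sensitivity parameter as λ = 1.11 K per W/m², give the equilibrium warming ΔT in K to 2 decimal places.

ΔF = 6.42 W/m²; ΔT = 7.13 K

CO₂: 5.35 × ln(749/278) = 5.35 × ln(2.69424) = 5.35 × 0.99112 = 5.3025 W/m².
CH₄: 0.036 × (√3353 − √722) = 0.036 × (57.9051 − 26.8701) = 0.036 × 31.0350 = 1.1173 W/m².
Total ΔF = 5.3025 + 1.1173 = 6.4198 W/m².
ΔT = λ ΔF = 1.11 × 6.42 = 7.1262 K.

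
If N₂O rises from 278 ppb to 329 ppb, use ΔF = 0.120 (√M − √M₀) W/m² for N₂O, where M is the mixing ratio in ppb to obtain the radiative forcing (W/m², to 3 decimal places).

N₂O: 0.120 × (√329 − √278) = 0.120 × (18.1384 − 16.6733) = 0.120 × 1.4651 = 0.1758 W/m².

ΔF = 0.176 W/m²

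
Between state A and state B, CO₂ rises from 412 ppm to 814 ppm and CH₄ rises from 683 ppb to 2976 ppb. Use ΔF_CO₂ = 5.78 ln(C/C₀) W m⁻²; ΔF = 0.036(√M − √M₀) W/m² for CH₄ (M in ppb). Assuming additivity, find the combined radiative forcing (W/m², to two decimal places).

ΔF = 4.96 W/m²

CO₂: 5.78 × ln(814/412) = 5.78 × ln(1.97573) = 5.78 × 0.68094 = 3.9358 W/m².
CH₄: 0.036 × (√2976 − √683) = 0.036 × (54.5527 − 26.1343) = 0.036 × 28.4184 = 1.0231 W/m².
Total ΔF = 3.9358 + 1.0231 = 4.9589 W/m².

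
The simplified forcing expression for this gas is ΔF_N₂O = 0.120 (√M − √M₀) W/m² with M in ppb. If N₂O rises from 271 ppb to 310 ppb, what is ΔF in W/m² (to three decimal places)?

N₂O: 0.120 × (√310 − √271) = 0.120 × (17.6068 − 16.4621) = 0.120 × 1.1447 = 0.1374 W/m².

ΔF = 0.137 W/m²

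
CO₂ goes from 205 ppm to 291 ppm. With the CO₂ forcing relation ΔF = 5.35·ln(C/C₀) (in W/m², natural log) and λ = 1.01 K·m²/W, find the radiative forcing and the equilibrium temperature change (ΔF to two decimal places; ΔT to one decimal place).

CO₂: 5.35 × ln(291/205) = 5.35 × ln(1.41951) = 5.35 × 0.35031 = 1.8742 W/m².
ΔT = λ ΔF = 1.01 × 1.87 = 1.8887 K.

ΔF = 1.87 W/m²; ΔT = 1.9 K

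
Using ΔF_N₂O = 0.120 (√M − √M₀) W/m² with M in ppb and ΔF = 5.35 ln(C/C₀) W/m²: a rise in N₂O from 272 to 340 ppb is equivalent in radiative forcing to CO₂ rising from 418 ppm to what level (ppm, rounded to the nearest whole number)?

N₂O forcing: 0.120 × (√340 − √272) = 0.120 × (18.4391 − 16.4924) = 0.120 × 1.9467 = 0.23360 W/m².
Set 5.35 ln(C/418) = 0.23360: ln(C/418) = 0.23360/5.35 = 0.04366, so C = 418 × e^0.04366 = 418 × 1.04463 = 436.66 ppm.

C ≈ 437 ppm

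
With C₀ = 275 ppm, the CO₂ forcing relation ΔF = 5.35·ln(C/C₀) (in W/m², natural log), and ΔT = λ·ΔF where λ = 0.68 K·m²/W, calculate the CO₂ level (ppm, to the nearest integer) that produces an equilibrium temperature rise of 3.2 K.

C ≈ 663 ppm

Required forcing: ΔF = ΔT/λ = 3.2/0.68 = 4.7059 W/m².
Then ln(C/275) = ΔF/5.35 = 4.7059/5.35 = 0.87961.
So C = 275 × e^0.87961 = 275 × 2.40996 = 662.74 ppm.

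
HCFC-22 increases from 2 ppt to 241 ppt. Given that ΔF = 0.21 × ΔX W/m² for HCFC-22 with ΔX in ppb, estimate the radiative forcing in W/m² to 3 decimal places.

HCFC-22: Δ = 241 − 2 = 239 ppt = 0.239 ppb; ΔF = 0.21 × 0.239 = 0.0502 W/m².

ΔF = 0.050 W/m²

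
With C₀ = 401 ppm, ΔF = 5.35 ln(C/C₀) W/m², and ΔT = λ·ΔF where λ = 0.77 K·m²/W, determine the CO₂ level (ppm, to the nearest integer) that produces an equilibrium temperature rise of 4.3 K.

Required forcing: ΔF = ΔT/λ = 4.3/0.77 = 5.5844 W/m².
Then ln(C/401) = ΔF/5.35 = 5.5844/5.35 = 1.04381.
So C = 401 × e^1.04381 = 401 × 2.84002 = 1138.85 ppm.

C ≈ 1139 ppm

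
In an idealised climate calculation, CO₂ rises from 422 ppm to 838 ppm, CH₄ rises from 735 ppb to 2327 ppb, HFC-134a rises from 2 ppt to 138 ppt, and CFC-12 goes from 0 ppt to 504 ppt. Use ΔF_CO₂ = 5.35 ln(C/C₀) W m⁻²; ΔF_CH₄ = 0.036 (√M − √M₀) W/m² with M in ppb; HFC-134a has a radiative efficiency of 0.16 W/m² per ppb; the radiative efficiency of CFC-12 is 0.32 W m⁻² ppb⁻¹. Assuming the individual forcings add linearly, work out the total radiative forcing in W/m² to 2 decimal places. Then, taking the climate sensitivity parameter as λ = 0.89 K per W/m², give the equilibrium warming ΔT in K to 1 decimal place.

ΔF = 4.61 W/m²; ΔT = 4.1 K

CO₂: 5.35 × ln(838/422) = 5.35 × ln(1.98578) = 5.35 × 0.68601 = 3.6702 W/m².
CH₄: 0.036 × (√2327 − √735) = 0.036 × (48.2390 − 27.1109) = 0.036 × 21.1281 = 0.7606 W/m².
HFC-134a: Δ = 138 − 2 = 136 ppt = 0.136 ppb; ΔF = 0.16 × 0.136 = 0.0218 W/m².
CFC-12: Δ = 504 − 0 = 504 ppt = 0.504 ppb; ΔF = 0.32 × 0.504 = 0.1613 W/m².
Total ΔF = 3.6702 + 0.7606 + 0.0218 + 0.1613 = 4.6139 W/m².
ΔT = λ ΔF = 0.89 × 4.61 = 4.1029 K.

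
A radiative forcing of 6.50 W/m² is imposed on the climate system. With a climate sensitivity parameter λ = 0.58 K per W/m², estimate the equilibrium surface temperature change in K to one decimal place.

ΔT = λ ΔF = 0.58 × 6.50 = 3.7700 K.

ΔT = 3.8 K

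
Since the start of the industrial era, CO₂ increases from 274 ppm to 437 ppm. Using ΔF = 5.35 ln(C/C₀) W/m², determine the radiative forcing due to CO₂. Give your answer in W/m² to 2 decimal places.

CO₂: 5.35 × ln(437/274) = 5.35 × ln(1.59489) = 5.35 × 0.46680 = 2.4974 W/m².

ΔF = 2.50 W/m²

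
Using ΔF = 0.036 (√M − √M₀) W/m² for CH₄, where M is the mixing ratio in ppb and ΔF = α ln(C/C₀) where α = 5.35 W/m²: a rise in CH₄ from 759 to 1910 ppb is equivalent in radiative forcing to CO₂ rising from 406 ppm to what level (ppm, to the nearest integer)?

C ≈ 453 ppm

CH₄ forcing: 0.036 × (√1910 − √759) = 0.036 × (43.7035 − 27.5500) = 0.036 × 16.1535 = 0.58153 W/m².
Set 5.35 ln(C/406) = 0.58153: ln(C/406) = 0.58153/5.35 = 0.10870, so C = 406 × e^0.10870 = 406 × 1.11483 = 452.62 ppm.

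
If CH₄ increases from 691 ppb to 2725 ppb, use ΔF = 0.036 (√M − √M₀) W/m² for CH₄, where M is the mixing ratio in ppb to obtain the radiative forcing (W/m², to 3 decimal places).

CH₄: 0.036 × (√2725 − √691) = 0.036 × (52.2015 − 26.2869) = 0.036 × 25.9146 = 0.9329 W/m².

ΔF = 0.933 W/m²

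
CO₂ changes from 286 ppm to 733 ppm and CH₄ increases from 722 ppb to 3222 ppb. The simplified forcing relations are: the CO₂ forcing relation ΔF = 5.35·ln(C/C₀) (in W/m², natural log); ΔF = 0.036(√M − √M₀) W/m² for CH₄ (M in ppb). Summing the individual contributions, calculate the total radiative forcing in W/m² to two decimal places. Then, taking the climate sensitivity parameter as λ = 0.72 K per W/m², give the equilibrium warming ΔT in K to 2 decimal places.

CO₂: 5.35 × ln(733/286) = 5.35 × ln(2.56294) = 5.35 × 0.94116 = 5.0352 W/m².
CH₄: 0.036 × (√3222 − √722) = 0.036 × (56.7627 − 26.8701) = 0.036 × 29.8926 = 1.0761 W/m².
Total ΔF = 5.0352 + 1.0761 = 6.1113 W/m².
ΔT = λ ΔF = 0.72 × 6.11 = 4.3992 K.

ΔF = 6.11 W/m²; ΔT = 4.40 K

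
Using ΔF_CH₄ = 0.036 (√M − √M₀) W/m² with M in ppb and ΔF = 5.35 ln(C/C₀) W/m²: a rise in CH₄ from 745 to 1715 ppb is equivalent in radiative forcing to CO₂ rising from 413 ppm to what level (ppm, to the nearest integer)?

C ≈ 454 ppm

CH₄ forcing: 0.036 × (√1715 − √745) = 0.036 × (41.4126 − 27.2947) = 0.036 × 14.1179 = 0.50824 W/m².
Set 5.35 ln(C/413) = 0.50824: ln(C/413) = 0.50824/5.35 = 0.09500, so C = 413 × e^0.09500 = 413 × 1.09966 = 454.16 ppm.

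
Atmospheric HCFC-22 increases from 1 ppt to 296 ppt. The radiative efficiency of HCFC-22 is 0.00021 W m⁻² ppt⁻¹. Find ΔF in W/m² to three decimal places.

HCFC-22: ΔF = 0.00021 × (296 − 1) = 0.00021 × 295 = 0.0620 W/m².

ΔF = 0.062 W/m²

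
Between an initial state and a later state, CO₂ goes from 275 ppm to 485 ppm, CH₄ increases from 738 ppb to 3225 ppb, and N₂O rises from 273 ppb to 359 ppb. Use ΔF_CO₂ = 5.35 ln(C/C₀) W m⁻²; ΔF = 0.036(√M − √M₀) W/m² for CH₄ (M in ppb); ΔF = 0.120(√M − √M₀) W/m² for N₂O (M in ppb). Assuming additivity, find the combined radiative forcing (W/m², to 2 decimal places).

ΔF = 4.39 W/m²

CO₂: 5.35 × ln(485/275) = 5.35 × ln(1.76364) = 5.35 × 0.56738 = 3.0355 W/m².
CH₄: 0.036 × (√3225 − √738) = 0.036 × (56.7891 − 27.1662) = 0.036 × 29.6229 = 1.0664 W/m².
N₂O: 0.120 × (√359 − √273) = 0.120 × (18.9473 − 16.5227) = 0.120 × 2.4246 = 0.2910 W/m².
Total ΔF = 3.0355 + 1.0664 + 0.2910 = 4.3929 W/m².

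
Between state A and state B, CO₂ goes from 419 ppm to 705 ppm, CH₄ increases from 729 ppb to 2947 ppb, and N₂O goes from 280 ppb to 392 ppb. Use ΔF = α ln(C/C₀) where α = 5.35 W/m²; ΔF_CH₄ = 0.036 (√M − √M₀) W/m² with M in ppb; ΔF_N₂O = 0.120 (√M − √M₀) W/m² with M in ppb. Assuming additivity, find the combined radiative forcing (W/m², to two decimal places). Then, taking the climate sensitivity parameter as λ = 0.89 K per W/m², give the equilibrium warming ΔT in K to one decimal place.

ΔF = 4.13 W/m²; ΔT = 3.7 K

CO₂: 5.35 × ln(705/419) = 5.35 × ln(1.68258) = 5.35 × 0.52033 = 2.7838 W/m².
CH₄: 0.036 × (√2947 − √729) = 0.036 × (54.2863 − 27.0000) = 0.036 × 27.2863 = 0.9823 W/m².
N₂O: 0.120 × (√392 − √280) = 0.120 × (19.7990 − 16.7332) = 0.120 × 3.0658 = 0.3679 W/m².
Total ΔF = 2.7838 + 0.9823 + 0.3679 = 4.1340 W/m².
ΔT = λ ΔF = 0.89 × 4.13 = 3.6757 K.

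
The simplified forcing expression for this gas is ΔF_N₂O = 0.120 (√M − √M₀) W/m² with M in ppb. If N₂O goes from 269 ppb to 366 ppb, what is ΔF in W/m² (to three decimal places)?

ΔF = 0.328 W/m²

N₂O: 0.120 × (√366 − √269) = 0.120 × (19.1311 − 16.4012) = 0.120 × 2.7299 = 0.3276 W/m².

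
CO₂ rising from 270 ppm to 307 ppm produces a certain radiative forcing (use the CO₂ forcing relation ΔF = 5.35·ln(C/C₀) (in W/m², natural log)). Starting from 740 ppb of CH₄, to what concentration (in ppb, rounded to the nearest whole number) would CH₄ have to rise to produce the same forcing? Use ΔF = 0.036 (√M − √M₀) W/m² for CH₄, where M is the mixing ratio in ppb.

M ≈ 2143 ppb

CO₂ forcing: 5.35 × ln(307/270) = 5.35 × 0.128426 = 0.68708 W/m².
Set 0.036(√M − √740) = 0.68708: √M = 0.68708/0.036 + √740 = 19.0856 + 27.2029 = 46.2885.
M = (46.2885)² = 2142.63 ppb.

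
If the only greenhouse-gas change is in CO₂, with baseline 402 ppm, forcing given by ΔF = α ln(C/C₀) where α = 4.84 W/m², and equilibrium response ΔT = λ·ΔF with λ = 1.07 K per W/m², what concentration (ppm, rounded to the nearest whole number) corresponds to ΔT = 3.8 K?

Required forcing: ΔF = ΔT/λ = 3.8/1.07 = 3.5514 W/m².
Then ln(C/402) = ΔF/4.84 = 3.5514/4.84 = 0.73376.
So C = 402 × e^0.73376 = 402 × 2.08290 = 837.33 ppm.

C ≈ 837 ppm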